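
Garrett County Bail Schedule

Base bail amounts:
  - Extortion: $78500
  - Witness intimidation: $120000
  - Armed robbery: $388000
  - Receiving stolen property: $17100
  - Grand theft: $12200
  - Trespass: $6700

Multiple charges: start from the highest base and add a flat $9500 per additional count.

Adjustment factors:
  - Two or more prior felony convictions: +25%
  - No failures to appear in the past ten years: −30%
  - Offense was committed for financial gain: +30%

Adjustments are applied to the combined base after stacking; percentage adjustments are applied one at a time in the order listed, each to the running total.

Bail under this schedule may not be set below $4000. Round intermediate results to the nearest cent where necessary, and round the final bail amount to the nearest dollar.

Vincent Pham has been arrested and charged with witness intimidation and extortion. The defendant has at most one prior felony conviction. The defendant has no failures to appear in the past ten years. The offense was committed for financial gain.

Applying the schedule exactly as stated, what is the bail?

Base amounts from the schedule: witness intimidation $120000; extortion $78500.
Stacking rule: highest base plus $9500 per additional charge. Highest is witness intimidation at $120000; 1 additional charge → +$9500. Combined base = $129500.
No failures to appear in the past ten years (−30%): $129500 × 0.7 = $90650.
Offense was committed for financial gain (+30%): $90650 × 1.3 = $117845.
$117845 is at or above the $4000 minimum.

$117845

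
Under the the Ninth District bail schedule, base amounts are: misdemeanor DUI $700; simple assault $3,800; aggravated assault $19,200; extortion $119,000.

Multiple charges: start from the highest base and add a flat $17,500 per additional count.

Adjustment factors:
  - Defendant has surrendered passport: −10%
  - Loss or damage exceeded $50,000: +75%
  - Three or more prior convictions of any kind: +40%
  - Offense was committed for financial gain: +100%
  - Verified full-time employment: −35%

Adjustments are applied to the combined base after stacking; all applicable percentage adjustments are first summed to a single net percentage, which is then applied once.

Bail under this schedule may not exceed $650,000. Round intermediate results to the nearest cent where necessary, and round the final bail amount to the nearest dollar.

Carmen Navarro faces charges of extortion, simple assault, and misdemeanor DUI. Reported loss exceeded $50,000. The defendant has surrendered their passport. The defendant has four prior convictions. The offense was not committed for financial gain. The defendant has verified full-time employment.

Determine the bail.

$261,800

Base amounts from the schedule: extortion $119,000; simple assault $3,800; misdemeanor DUI $700.
Stacking rule: highest base plus $17,500 per additional charge. Highest is extortion at $119,000; 2 additional charges → +$35,000. Combined base = $154,000.
Net percentage adjustment: −10% +75% +40% −35% = +70%. $154,000 × 1.7 = $261,800.
$261,800 is within the $650,000 maximum.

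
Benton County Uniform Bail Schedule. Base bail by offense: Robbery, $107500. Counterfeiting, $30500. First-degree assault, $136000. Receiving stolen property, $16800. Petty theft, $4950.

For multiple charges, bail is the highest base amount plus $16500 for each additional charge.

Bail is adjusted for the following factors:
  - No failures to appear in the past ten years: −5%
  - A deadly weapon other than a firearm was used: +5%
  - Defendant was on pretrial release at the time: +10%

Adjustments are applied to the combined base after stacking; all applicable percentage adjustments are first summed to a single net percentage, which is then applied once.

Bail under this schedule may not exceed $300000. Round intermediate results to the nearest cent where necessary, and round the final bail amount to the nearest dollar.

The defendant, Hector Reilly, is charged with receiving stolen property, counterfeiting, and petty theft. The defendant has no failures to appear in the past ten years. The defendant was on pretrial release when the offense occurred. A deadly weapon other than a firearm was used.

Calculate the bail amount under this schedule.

Base amounts from the schedule: receiving stolen property $16800; counterfeiting $30500; petty theft $4950.
Stacking rule: highest base plus $16500 per additional charge. Highest is counterfeiting at $30500; 2 additional charges → +$33000. Combined base = $63500.
Net percentage adjustment: −5% +5% +10% = +10%. $63500 × 1.1 = $69850.
$69850 is within the $300000 maximum.

$69850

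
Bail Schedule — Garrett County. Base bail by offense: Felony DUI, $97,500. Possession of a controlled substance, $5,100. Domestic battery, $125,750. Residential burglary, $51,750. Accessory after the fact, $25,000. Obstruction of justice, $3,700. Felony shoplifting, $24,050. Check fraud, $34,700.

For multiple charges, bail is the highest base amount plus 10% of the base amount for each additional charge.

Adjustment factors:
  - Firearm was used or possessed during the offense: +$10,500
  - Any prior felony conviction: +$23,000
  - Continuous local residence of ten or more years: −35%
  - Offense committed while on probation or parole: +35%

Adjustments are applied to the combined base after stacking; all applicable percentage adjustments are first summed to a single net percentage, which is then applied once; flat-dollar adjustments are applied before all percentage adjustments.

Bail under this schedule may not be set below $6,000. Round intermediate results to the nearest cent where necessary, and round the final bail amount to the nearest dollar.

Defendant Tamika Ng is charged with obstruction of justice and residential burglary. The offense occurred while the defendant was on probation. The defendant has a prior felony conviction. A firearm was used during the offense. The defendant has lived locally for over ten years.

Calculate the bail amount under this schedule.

$85,620

Base amounts from the schedule: obstruction of justice $3,700; residential burglary $51,750.
Stacking rule: highest base plus 10% of each additional charge. Highest is residential burglary at $51,750. Additional: $3,700 × 10% = $370. Combined base = $51,750 + $370 = $52,120.
Firearm was used or possessed during the offense (+$10,500 flat): $52,120 + $10,500 = $62,620.
Any prior felony conviction (+$23,000 flat): $62,620 + $23,000 = $85,620.
Net percentage adjustment: −35% +35% = +0%. $85,620 × 1 = $85,620.
$85,620 is at or above the $6,000 minimum.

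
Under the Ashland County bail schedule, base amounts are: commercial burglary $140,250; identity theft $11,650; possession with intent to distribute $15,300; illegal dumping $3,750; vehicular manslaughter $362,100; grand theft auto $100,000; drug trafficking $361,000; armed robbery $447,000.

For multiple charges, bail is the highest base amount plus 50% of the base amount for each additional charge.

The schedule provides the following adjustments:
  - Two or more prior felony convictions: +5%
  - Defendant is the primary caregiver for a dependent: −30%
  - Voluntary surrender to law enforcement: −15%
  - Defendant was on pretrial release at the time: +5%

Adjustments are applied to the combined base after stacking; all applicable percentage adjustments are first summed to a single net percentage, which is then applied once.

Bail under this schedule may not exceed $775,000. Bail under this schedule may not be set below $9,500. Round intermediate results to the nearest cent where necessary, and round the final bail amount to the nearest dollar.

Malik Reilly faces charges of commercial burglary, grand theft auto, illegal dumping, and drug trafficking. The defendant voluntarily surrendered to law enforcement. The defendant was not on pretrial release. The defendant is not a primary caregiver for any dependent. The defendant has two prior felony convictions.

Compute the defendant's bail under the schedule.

$434,700

Base amounts from the schedule: commercial burglary $140,250; grand theft auto $100,000; illegal dumping $3,750; drug trafficking $361,000.
Stacking rule: highest base plus 50% of each additional charge. Highest is drug trafficking at $361,000. Additional: $140,250 × 50% = $70,125; $100,000 × 50% = $50,000; $3,750 × 50% = $1,875. Combined base = $361,000 + $122,000 = $483,000.
Net percentage adjustment: +5% −15% = −10%. $483,000 × 0.9 = $434,700.
$434,700 is within the $775,000 maximum.
$434,700 is at or above the $9,500 minimum.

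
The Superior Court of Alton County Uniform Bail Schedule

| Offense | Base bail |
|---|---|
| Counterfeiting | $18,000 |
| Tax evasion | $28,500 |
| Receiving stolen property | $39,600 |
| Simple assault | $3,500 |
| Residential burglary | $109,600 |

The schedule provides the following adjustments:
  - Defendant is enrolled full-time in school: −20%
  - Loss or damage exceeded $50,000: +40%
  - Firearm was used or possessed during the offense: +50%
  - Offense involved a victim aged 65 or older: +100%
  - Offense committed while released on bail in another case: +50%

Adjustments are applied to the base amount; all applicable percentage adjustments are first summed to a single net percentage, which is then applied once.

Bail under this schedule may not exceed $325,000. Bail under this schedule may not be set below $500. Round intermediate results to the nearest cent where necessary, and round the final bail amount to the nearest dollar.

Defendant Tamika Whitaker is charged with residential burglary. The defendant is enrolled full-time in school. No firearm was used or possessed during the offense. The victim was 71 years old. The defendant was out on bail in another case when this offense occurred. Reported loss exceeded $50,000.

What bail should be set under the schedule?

$295,920

Base amounts from the schedule: residential burglary $109,600.
Single charge. Combined base = $109,600.
Net percentage adjustment: −20% +40% +100% +50% = +170%. $109,600 × 2.7 = $295,920.
$295,920 is within the $325,000 maximum.
$295,920 is at or above the $500 minimum.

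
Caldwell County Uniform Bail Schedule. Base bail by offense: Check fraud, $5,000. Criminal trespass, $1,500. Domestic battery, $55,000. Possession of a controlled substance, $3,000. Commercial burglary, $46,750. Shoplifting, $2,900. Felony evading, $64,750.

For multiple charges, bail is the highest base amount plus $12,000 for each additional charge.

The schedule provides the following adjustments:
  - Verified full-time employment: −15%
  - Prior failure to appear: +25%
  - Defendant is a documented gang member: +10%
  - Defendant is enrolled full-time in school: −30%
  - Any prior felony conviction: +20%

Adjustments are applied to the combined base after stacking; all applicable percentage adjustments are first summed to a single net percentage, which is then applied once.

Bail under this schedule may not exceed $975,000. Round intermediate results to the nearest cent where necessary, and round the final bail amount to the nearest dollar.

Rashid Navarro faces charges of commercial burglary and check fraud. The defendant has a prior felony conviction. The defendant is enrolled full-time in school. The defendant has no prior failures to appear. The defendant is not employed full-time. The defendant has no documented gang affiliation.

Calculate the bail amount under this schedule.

Base amounts from the schedule: commercial burglary $46,750; check fraud $5,000.
Stacking rule: highest base plus $12,000 per additional charge. Highest is commercial burglary at $46,750; 1 additional charge → +$12,000. Combined base = $58,750.
Net percentage adjustment: −30% +20% = −10%. $58,750 × 0.9 = $52,875.
$52,875 is within the $975,000 maximum.

$52,875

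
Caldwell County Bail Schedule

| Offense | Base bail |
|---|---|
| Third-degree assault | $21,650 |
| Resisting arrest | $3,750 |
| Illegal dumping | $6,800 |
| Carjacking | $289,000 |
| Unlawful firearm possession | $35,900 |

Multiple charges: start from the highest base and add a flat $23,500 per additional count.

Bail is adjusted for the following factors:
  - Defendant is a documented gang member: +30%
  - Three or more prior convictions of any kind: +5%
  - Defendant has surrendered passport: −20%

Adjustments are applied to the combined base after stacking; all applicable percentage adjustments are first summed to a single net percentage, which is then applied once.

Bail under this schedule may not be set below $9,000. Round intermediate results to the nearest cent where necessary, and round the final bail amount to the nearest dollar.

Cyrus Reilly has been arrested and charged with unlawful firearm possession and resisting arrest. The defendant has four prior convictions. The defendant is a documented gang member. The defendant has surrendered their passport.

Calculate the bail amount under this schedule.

$68,310

Base amounts from the schedule: unlawful firearm possession $35,900; resisting arrest $3,750.
Stacking rule: highest base plus $23,500 per additional charge. Highest is unlawful firearm possession at $35,900; 1 additional charge → +$23,500. Combined base = $59,400.
Net percentage adjustment: +30% +5% −20% = +15%. $59,400 × 1.15 = $68,310.
$68,310 is at or above the $9,000 minimum.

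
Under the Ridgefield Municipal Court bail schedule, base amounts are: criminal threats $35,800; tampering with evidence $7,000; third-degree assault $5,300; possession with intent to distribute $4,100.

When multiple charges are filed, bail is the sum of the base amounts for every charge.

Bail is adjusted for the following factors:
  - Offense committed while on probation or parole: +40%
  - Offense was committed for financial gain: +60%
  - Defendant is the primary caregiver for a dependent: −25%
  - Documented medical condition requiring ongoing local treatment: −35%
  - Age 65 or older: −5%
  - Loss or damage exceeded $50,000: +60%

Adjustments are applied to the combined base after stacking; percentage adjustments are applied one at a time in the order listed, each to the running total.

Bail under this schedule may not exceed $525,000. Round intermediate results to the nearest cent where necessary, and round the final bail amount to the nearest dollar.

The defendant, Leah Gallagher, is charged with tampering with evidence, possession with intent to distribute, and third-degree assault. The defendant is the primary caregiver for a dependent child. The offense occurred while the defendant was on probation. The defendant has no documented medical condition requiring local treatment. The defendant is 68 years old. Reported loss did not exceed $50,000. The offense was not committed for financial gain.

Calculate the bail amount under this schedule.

Base amounts from the schedule: tampering with evidence $7,000; possession with intent to distribute $4,100; third-degree assault $5,300.
Stacking rule: sum of all bases. $7,000 + $4,100 + $5,300 = $16,400.
Offense committed while on probation or parole (+40%): $16,400 × 1.4 = $22,960.
Defendant is the primary caregiver for a dependent (−25%): $22,960 × 0.75 = $17,220.
Age 65 or older (−5%): $17,220 × 0.95 = $16,359.
$16,359 is within the $525,000 maximum.

$16,359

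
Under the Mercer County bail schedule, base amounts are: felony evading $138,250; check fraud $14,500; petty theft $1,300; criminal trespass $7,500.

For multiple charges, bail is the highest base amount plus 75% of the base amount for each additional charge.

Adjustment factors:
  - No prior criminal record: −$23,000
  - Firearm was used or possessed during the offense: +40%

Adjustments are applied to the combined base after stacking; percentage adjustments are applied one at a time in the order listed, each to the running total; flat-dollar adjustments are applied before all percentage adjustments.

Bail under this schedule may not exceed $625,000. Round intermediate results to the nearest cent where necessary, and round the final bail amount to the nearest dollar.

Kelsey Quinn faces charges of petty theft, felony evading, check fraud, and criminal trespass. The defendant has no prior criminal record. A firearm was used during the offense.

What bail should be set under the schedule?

Base amounts from the schedule: petty theft $1,300; felony evading $138,250; check fraud $14,500; criminal trespass $7,500.
Stacking rule: highest base plus 75% of each additional charge. Highest is felony evading at $138,250. Additional: $1,300 × 75% = $975; $14,500 × 75% = $10,875; $7,500 × 75% = $5,625. Combined base = $138,250 + $17,475 = $155,725.
No prior criminal record (−$23,000 flat): $155,725 − $23,000 = $132,725.
Firearm was used or possessed during the offense (+40%): $132,725 × 1.4 = $185,815.
$185,815 is within the $625,000 maximum.

$185,815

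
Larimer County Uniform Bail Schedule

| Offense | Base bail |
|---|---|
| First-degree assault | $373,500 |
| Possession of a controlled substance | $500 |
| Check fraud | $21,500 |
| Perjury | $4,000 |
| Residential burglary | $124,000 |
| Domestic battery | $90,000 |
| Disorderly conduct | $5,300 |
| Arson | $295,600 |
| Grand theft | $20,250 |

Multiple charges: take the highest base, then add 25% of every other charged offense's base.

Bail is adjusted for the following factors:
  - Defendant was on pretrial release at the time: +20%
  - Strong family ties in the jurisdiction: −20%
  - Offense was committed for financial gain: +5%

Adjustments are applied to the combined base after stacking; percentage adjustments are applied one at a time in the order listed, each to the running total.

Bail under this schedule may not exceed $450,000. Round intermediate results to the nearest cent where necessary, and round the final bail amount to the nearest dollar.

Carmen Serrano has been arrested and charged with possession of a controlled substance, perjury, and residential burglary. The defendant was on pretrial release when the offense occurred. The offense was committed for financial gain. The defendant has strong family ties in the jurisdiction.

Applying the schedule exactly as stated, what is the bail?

Base amounts from the schedule: possession of a controlled substance $500; perjury $4,000; residential burglary $124,000.
Stacking rule: highest base plus 25% of each additional charge. Highest is residential burglary at $124,000. Additional: $500 × 25% = $125; $4,000 × 25% = $1,000. Combined base = $124,000 + $1,125 = $125,125.
Defendant was on pretrial release at the time (+20%): $125,125 × 1.2 = $150,150.
Strong family ties in the jurisdiction (−20%): $150,150 × 0.8 = $120,120.
Offense was committed for financial gain (+5%): $120,120 × 1.05 = $126,126.
$126,126 is within the $450,000 maximum.

$126,126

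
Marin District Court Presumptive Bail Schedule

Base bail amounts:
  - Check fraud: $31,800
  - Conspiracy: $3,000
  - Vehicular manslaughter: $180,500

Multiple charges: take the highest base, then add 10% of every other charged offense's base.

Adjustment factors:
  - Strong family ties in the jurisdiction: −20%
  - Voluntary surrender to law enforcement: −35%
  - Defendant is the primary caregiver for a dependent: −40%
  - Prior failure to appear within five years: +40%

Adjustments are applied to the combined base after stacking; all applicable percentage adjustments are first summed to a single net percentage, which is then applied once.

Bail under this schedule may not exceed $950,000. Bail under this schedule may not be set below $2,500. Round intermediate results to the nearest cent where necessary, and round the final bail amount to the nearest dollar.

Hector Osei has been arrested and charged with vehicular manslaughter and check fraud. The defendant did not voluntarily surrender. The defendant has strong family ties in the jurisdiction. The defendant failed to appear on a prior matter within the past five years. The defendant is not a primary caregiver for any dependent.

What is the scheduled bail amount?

$220,416

Base amounts from the schedule: vehicular manslaughter $180,500; check fraud $31,800.
Stacking rule: highest base plus 10% of each additional charge. Highest is vehicular manslaughter at $180,500. Additional: $31,800 × 10% = $3,180. Combined base = $180,500 + $3,180 = $183,680.
Net percentage adjustment: −20% +40% = +20%. $183,680 × 1.2 = $220,416.
$220,416 is within the $950,000 maximum.
$220,416 is at or above the $2,500 minimum.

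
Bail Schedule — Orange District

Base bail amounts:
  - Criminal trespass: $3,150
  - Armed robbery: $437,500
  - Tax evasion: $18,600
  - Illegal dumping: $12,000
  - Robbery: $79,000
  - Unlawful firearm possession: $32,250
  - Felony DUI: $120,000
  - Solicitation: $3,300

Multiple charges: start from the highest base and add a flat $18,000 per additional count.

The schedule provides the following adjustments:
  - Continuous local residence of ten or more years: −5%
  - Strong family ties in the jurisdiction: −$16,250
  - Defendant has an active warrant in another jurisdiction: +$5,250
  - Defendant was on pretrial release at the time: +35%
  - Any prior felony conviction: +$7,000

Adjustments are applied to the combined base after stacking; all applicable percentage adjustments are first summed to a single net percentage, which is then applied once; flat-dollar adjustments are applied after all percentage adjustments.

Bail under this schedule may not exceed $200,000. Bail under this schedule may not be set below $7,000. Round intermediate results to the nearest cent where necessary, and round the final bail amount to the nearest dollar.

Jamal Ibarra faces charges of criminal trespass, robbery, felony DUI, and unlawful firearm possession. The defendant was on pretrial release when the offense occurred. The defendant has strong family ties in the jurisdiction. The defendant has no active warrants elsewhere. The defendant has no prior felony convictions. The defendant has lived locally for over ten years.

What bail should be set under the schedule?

Base amounts from the schedule: criminal trespass $3,150; robbery $79,000; felony DUI $120,000; unlawful firearm possession $32,250.
Stacking rule: highest base plus $18,000 per additional charge. Highest is felony DUI at $120,000; 3 additional charges → +$54,000. Combined base = $174,000.
Net percentage adjustment: −5% +35% = +30%. $174,000 × 1.3 = $226,200.
Strong family ties in the jurisdiction (−$16,250 flat): $226,200 − $16,250 = $209,950.
Result $209,950 exceeds the maximum of $200,000; bail is capped at $200,000.
$200,000 is at or above the $7,000 minimum.

$200,000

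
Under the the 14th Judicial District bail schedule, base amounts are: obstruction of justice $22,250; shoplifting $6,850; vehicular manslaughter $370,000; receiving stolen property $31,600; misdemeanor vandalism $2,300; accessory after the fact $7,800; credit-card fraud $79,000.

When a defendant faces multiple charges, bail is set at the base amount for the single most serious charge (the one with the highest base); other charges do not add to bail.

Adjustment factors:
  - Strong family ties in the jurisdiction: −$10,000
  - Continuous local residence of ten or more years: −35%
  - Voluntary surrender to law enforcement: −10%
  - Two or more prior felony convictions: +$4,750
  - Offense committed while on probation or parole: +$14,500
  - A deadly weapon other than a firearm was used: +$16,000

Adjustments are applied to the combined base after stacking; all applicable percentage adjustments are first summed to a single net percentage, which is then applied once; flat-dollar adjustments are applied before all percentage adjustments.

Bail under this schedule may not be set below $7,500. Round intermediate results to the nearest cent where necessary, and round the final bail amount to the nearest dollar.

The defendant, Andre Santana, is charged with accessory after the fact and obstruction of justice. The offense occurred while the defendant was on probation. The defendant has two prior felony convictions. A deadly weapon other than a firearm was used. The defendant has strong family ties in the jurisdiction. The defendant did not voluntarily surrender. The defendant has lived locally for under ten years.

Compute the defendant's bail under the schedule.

$47,500

Base amounts from the schedule: accessory after the fact $7,800; obstruction of justice $22,250.
Stacking rule: use the highest base only. Highest is obstruction of justice at $22,250. Combined base = $22,250.
Strong family ties in the jurisdiction (−$10,000 flat): $22,250 − $10,000 = $12,250.
Two or more prior felony convictions (+$4,750 flat): $12,250 + $4,750 = $17,000.
Offense committed while on probation or parole (+$14,500 flat): $17,000 + $14,500 = $31,500.
A deadly weapon other than a firearm was used (+$16,000 flat): $31,500 + $16,000 = $47,500.
$47,500 is at or above the $7,500 minimum.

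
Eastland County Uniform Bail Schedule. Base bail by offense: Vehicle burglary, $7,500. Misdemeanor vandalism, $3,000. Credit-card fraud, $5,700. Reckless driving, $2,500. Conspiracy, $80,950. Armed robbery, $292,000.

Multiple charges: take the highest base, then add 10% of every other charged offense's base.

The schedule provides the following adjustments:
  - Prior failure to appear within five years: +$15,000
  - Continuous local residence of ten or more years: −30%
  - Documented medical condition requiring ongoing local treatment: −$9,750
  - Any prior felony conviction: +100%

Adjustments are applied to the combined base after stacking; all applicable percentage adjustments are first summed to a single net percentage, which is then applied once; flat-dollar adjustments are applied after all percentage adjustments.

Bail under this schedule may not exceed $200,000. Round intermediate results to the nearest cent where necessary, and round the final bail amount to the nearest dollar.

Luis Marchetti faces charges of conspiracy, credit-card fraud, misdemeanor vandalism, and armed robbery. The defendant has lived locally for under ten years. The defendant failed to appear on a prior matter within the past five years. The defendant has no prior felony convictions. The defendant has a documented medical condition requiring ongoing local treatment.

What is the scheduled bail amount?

Base amounts from the schedule: conspiracy $80,950; credit-card fraud $5,700; misdemeanor vandalism $3,000; armed robbery $292,000.
Stacking rule: highest base plus 10% of each additional charge. Highest is armed robbery at $292,000. Additional: $80,950 × 10% = $8,095; $5,700 × 10% = $570; $3,000 × 10% = $300. Combined base = $292,000 + $8,965 = $300,965.
Prior failure to appear within five years (+$15,000 flat): $300,965 + $15,000 = $315,965.
Documented medical condition requiring ongoing local treatment (−$9,750 flat): $315,965 − $9,750 = $306,215.
Result $306,215 exceeds the maximum of $200,000; bail is capped at $200,000.

$200,000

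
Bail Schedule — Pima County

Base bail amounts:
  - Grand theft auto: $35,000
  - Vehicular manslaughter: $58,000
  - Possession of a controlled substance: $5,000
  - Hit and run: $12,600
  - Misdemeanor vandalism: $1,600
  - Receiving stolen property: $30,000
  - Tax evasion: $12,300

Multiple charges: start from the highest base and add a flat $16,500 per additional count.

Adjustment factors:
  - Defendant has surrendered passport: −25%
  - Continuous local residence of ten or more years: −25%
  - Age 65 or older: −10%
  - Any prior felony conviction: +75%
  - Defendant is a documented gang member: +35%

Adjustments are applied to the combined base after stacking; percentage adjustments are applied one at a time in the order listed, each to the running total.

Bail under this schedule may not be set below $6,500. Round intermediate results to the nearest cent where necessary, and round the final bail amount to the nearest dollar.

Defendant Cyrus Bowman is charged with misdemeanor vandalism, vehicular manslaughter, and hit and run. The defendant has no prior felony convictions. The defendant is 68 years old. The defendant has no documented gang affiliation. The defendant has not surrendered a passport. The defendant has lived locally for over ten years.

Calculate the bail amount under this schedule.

$61,425

Base amounts from the schedule: misdemeanor vandalism $1,600; vehicular manslaughter $58,000; hit and run $12,600.
Stacking rule: highest base plus $16,500 per additional charge. Highest is vehicular manslaughter at $58,000; 2 additional charges → +$33,000. Combined base = $91,000.
Continuous local residence of ten or more years (−25%): $91,000 × 0.75 = $68,250.
Age 65 or older (−10%): $68,250 × 0.9 = $61,425.
$61,425 is at or above the $6,500 minimum.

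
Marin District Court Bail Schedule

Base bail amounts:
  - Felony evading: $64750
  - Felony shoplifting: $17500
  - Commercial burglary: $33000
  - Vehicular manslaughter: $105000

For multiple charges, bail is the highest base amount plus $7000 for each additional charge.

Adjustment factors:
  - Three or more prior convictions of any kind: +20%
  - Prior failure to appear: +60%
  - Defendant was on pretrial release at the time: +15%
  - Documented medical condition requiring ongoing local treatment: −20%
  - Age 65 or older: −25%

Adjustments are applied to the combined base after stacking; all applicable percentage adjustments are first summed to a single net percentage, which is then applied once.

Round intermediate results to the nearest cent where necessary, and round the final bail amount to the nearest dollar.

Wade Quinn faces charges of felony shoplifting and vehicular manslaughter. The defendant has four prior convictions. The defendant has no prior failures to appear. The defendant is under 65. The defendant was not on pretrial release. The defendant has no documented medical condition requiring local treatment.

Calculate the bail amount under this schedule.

$134400

Base amounts from the schedule: felony shoplifting $17500; vehicular manslaughter $105000.
Stacking rule: highest base plus $7000 per additional charge. Highest is vehicular manslaughter at $105000; 1 additional charge → +$7000. Combined base = $112000.
Three or more prior convictions of any kind (+20%): $112000 × 1.2 = $134400.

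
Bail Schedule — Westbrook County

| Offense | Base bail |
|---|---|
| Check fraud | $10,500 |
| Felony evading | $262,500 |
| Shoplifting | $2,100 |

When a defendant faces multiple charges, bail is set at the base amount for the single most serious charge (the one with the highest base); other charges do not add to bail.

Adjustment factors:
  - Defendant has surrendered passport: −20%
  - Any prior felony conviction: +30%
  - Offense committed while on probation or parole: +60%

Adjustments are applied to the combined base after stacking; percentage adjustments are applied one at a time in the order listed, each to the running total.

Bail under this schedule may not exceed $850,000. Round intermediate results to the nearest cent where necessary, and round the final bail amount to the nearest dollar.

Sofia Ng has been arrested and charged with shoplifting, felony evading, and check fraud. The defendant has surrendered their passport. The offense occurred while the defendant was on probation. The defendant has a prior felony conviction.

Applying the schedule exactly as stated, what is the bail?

Base amounts from the schedule: shoplifting $2,100; felony evading $262,500; check fraud $10,500.
Stacking rule: use the highest base only. Highest is felony evading at $262,500. Combined base = $262,500.
Defendant has surrendered passport (−20%): $262,500 × 0.8 = $210,000.
Any prior felony conviction (+30%): $210,000 × 1.3 = $273,000.
Offense committed while on probation or parole (+60%): $273,000 × 1.6 = $436,800.
$436,800 is within the $850,000 maximum.

$436,800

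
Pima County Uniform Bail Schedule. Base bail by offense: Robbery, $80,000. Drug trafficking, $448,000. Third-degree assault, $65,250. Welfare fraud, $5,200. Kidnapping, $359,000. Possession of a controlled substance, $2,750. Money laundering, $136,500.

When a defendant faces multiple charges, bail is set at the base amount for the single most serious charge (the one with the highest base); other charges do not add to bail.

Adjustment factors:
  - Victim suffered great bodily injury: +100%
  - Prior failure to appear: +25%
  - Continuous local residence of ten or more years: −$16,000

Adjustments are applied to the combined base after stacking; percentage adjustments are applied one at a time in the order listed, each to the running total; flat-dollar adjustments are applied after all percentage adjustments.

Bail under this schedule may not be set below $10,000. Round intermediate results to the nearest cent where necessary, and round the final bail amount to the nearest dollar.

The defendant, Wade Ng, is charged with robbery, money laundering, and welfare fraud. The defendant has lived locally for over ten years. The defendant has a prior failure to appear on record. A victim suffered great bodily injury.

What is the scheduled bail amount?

Base amounts from the schedule: robbery $80,000; money laundering $136,500; welfare fraud $5,200.
Stacking rule: use the highest base only. Highest is money laundering at $136,500. Combined base = $136,500.
Victim suffered great bodily injury (+100%): $136,500 × 2 = $273,000.
Prior failure to appear (+25%): $273,000 × 1.25 = $341,250.
Continuous local residence of ten or more years (−$16,000 flat): $341,250 − $16,000 = $325,250.
$325,250 is at or above the $10,000 minimum.

$325,250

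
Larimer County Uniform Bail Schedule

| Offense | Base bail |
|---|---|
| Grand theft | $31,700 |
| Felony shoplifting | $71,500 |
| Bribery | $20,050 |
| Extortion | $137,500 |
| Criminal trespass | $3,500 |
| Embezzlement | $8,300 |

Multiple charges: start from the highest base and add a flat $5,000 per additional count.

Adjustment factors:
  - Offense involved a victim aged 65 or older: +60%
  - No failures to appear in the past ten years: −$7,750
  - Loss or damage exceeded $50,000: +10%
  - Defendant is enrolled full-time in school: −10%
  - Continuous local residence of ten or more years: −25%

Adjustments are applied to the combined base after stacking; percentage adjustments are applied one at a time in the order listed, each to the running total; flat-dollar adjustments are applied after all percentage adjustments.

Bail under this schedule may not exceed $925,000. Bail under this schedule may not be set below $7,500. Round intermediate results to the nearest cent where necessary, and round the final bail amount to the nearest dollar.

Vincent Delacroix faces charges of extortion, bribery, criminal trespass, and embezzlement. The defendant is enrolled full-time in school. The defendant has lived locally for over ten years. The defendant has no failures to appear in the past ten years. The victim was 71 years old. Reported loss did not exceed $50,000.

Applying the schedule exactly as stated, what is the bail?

Base amounts from the schedule: extortion $137,500; bribery $20,050; criminal trespass $3,500; embezzlement $8,300.
Stacking rule: highest base plus $5,000 per additional charge. Highest is extortion at $137,500; 3 additional charges → +$15,000. Combined base = $152,500.
Offense involved a victim aged 65 or older (+60%): $152,500 × 1.6 = $244,000.
Defendant is enrolled full-time in school (−10%): $244,000 × 0.9 = $219,600.
Continuous local residence of ten or more years (−25%): $219,600 × 0.75 = $164,700.
No failures to appear in the past ten years (−$7,750 flat): $164,700 − $7,750 = $156,950.
$156,950 is within the $925,000 maximum.
$156,950 is at or above the $7,500 minimum.

$156,950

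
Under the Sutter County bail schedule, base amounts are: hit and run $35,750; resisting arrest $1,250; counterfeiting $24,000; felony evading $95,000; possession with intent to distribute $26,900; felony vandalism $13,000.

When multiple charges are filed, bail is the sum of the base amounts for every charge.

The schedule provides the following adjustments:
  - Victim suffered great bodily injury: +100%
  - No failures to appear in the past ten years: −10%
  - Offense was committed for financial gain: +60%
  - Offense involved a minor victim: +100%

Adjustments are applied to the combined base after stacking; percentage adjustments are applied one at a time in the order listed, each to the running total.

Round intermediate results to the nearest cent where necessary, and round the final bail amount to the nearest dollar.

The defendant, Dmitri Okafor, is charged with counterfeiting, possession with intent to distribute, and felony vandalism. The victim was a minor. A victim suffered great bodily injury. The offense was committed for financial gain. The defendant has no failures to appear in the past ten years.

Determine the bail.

Base amounts from the schedule: counterfeiting $24,000; possession with intent to distribute $26,900; felony vandalism $13,000.
Stacking rule: sum of all bases. $24,000 + $26,900 + $13,000 = $63,900.
Victim suffered great bodily injury (+100%): $63,900 × 2 = $127,800.
No failures to appear in the past ten years (−10%): $127,800 × 0.9 = $115,020.
Offense was committed for financial gain (+60%): $115,020 × 1.6 = $184,032.
Offense involved a minor victim (+100%): $184,032 × 2 = $368,064.

$368,064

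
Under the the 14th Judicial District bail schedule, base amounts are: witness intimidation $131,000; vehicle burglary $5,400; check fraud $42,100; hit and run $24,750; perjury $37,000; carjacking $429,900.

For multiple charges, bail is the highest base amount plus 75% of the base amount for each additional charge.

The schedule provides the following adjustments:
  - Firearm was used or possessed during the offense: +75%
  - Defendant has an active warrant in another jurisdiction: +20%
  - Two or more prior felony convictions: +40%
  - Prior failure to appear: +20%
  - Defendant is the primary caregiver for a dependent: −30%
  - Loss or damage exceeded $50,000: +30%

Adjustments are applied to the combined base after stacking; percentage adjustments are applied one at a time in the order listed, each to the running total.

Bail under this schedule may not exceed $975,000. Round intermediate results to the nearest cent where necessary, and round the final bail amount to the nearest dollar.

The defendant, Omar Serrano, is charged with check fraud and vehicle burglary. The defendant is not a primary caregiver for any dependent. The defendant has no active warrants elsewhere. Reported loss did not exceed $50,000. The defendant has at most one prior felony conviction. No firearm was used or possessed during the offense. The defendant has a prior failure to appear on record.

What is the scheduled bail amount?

Base amounts from the schedule: check fraud $42,100; vehicle burglary $5,400.
Stacking rule: highest base plus 75% of each additional charge. Highest is check fraud at $42,100. Additional: $5,400 × 75% = $4,050. Combined base = $42,100 + $4,050 = $46,150.
Prior failure to appear (+20%): $46,150 × 1.2 = $55,380.
$55,380 is within the $975,000 maximum.

$55,380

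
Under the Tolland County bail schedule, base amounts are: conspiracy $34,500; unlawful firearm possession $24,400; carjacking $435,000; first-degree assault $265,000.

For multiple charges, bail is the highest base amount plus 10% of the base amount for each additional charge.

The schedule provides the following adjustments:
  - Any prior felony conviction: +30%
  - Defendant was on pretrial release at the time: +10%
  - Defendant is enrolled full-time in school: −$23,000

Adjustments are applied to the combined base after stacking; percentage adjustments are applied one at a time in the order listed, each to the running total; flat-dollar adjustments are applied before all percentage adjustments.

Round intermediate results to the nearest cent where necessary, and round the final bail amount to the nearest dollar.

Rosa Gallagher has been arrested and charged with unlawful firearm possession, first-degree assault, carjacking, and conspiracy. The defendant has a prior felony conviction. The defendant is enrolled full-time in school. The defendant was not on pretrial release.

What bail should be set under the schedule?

Base amounts from the schedule: unlawful firearm possession $24,400; first-degree assault $265,000; carjacking $435,000; conspiracy $34,500.
Stacking rule: highest base plus 10% of each additional charge. Highest is carjacking at $435,000. Additional: $24,400 × 10% = $2,440; $265,000 × 10% = $26,500; $34,500 × 10% = $3,450. Combined base = $435,000 + $32,390 = $467,390.
Defendant is enrolled full-time in school (−$23,000 flat): $467,390 − $23,000 = $444,390.
Any prior felony conviction (+30%): $444,390 × 1.3 = $577,707.

$577,707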